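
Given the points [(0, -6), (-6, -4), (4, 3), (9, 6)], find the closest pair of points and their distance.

Computing all pairwise distances among 4 points:

d((0, -6), (-6, -4)) = 6.3246
d((0, -6), (4, 3)) = 9.8489
d((0, -6), (9, 6)) = 15.0
d((-6, -4), (4, 3)) = 12.2066
d((-6, -4), (9, 6)) = 18.0278
d((4, 3), (9, 6)) = 5.831 <-- minimum

Closest pair: (4, 3) and (9, 6) with distance 5.831

The closest pair is (4, 3) and (9, 6) with Euclidean distance 5.831. For 4 points, brute-force pairwise comparison is shown above. For large n, the divide-and-conquer algorithm (sort by x, recurse on halves, check the dividing strip) achieves O(n log n).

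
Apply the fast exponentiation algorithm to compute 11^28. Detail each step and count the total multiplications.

Computing 11^28 by squaring (build up from 11^1; each line after the first costs one multiplication):

11^1 = 11
11^2 = (11^1)^2 = 11^2 = 121
11^3 = 11 * 11^2 = 11 * 121 = 1331
11^6 = (11^3)^2 = 1331^2 = 1771561
11^7 = 11 * 11^6 = 11 * 1771561 = 19487171
11^14 = (11^7)^2 = 19487171^2 = 379749833583241
11^28 = (11^14)^2 = 379749833583241^2 = 144209936106499234037676064081

Result: 144209936106499234037676064081
Multiplications needed: 6 (6 lines after 11^1)

11^28 = 144209936106499234037676064081. Using exponentiation by squaring, this requires 6 multiplications. The key idea: if the exponent is even, square the half-power; if odd, multiply by the base once.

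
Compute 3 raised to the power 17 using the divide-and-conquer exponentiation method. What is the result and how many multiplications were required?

Computing 3^17 by squaring (build up from 3^1; each line after the first costs one multiplication):

3^1 = 3
3^2 = (3^1)^2 = 3^2 = 9
3^4 = (3^2)^2 = 9^2 = 81
3^8 = (3^4)^2 = 81^2 = 6561
3^16 = (3^8)^2 = 6561^2 = 43046721
3^17 = 3 * 3^16 = 3 * 43046721 = 129140163

Result: 129140163
Multiplications needed: 5 (5 lines after 3^1)

3^17 = 129140163. Using exponentiation by squaring, this requires 5 multiplications. The key idea: if the exponent is even, square the half-power; if odd, multiply by the base once.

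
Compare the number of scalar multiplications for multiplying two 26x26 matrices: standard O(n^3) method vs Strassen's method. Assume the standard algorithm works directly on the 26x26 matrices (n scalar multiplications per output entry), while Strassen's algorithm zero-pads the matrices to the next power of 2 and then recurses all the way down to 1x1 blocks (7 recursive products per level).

Matrix multiplication for 26x26 matrices:

Strassen's algorithm requires power-of-2 dimensions. Pad 26x26 to 32x32 (next power of 2).

Standard algorithm: 26^3 = 17576 multiplications
Strassen's algorithm: 7^(log2(32)) = 7^5 = 16807 multiplications
Savings: 17576 - 16807 = 769 multiplications

Standard: 17576 multiplications (26^3). Strassen: 16807 multiplications (7^5, after padding to 32x32). Strassen reduces 8 recursive multiplications to 7 at each level.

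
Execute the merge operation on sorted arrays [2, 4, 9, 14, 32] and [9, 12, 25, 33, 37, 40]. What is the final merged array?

Merging process:

Compare 2 vs 9: take 2 from left. Merged: [2]
Compare 4 vs 9: take 4 from left. Merged: [2, 4]
Compare 9 vs 9: take 9 from left. Merged: [2, 4, 9]
Compare 14 vs 9: take 9 from right. Merged: [2, 4, 9, 9]
Compare 14 vs 12: take 12 from right. Merged: [2, 4, 9, 9, 12]
Compare 14 vs 25: take 14 from left. Merged: [2, 4, 9, 9, 12, 14]
Compare 32 vs 25: take 25 from right. Merged: [2, 4, 9, 9, 12, 14, 25]
Compare 32 vs 33: take 32 from left. Merged: [2, 4, 9, 9, 12, 14, 25, 32]
Append remaining from right: [33, 37, 40]. Merged: [2, 4, 9, 9, 12, 14, 25, 32, 33, 37, 40]

Final merged array: [2, 4, 9, 9, 12, 14, 25, 32, 33, 37, 40]
Total comparisons: 8

The merged array is [2, 4, 9, 9, 12, 14, 25, 32, 33, 37, 40], requiring 8 comparisons. The merge step runs in O(n) time where n is the total number of elements.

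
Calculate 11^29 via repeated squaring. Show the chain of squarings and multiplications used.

Computing 11^29 by squaring (build up from 11^1; each line after the first costs one multiplication):

11^1 = 11
11^2 = (11^1)^2 = 11^2 = 121
11^3 = 11 * 11^2 = 11 * 121 = 1331
11^6 = (11^3)^2 = 1331^2 = 1771561
11^7 = 11 * 11^6 = 11 * 1771561 = 19487171
11^14 = (11^7)^2 = 19487171^2 = 379749833583241
11^28 = (11^14)^2 = 379749833583241^2 = 144209936106499234037676064081
11^29 = 11 * 11^28 = 11 * 144209936106499234037676064081 = 1586309297171491574414436704891

Result: 1586309297171491574414436704891
Multiplications needed: 7 (7 lines after 11^1)

11^29 = 1586309297171491574414436704891. Using exponentiation by squaring, this requires 7 multiplications. The key idea: if the exponent is even, square the half-power; if odd, multiply by the base once.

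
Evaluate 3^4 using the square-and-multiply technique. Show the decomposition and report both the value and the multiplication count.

Computing 3^4 by squaring (build up from 3^1; each line after the first costs one multiplication):

3^1 = 3
3^2 = (3^1)^2 = 3^2 = 9
3^4 = (3^2)^2 = 9^2 = 81

Result: 81
Multiplications needed: 2 (2 lines after 3^1)

3^4 = 81. Using exponentiation by squaring, this requires 2 multiplications. The key idea: if the exponent is even, square the half-power; if odd, multiply by the base once.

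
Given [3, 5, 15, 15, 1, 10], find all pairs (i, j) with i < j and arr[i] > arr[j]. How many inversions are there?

Finding inversions in [3, 5, 15, 15, 1, 10]:

(0, 4): arr[0]=3 > arr[4]=1
(1, 4): arr[1]=5 > arr[4]=1
(2, 4): arr[2]=15 > arr[4]=1
(2, 5): arr[2]=15 > arr[5]=10
(3, 4): arr[3]=15 > arr[4]=1
(3, 5): arr[3]=15 > arr[5]=10

Total inversions: 6

The array has 6 inversion(s): (0,4), (1,4), (2,4), (2,5), (3,4), (3,5). Each pair (i,j) satisfies i < j and arr[i] > arr[j].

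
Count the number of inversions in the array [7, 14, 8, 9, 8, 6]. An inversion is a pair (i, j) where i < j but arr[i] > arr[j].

Finding inversions in [7, 14, 8, 9, 8, 6]:

(0, 5): arr[0]=7 > arr[5]=6
(1, 2): arr[1]=14 > arr[2]=8
(1, 3): arr[1]=14 > arr[3]=9
(1, 4): arr[1]=14 > arr[4]=8
(1, 5): arr[1]=14 > arr[5]=6
(2, 5): arr[2]=8 > arr[5]=6
(3, 4): arr[3]=9 > arr[4]=8
(3, 5): arr[3]=9 > arr[5]=6
(4, 5): arr[4]=8 > arr[5]=6

Total inversions: 9

The array has 9 inversion(s): (0,5), (1,2), (1,3), (1,4), (1,5), (2,5), (3,4), (3,5), (4,5). Each pair (i,j) satisfies i < j and arr[i] > arr[j].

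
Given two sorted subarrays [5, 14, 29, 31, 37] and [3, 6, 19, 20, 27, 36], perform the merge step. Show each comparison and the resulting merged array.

Merging process:

Compare 5 vs 3: take 3 from right. Merged: [3]
Compare 5 vs 6: take 5 from left. Merged: [3, 5]
Compare 14 vs 6: take 6 from right. Merged: [3, 5, 6]
Compare 14 vs 19: take 14 from left. Merged: [3, 5, 6, 14]
Compare 29 vs 19: take 19 from right. Merged: [3, 5, 6, 14, 19]
Compare 29 vs 20: take 20 from right. Merged: [3, 5, 6, 14, 19, 20]
Compare 29 vs 27: take 27 from right. Merged: [3, 5, 6, 14, 19, 20, 27]
Compare 29 vs 36: take 29 from left. Merged: [3, 5, 6, 14, 19, 20, 27, 29]
Compare 31 vs 36: take 31 from left. Merged: [3, 5, 6, 14, 19, 20, 27, 29, 31]
Compare 37 vs 36: take 36 from right. Merged: [3, 5, 6, 14, 19, 20, 27, 29, 31, 36]
Append remaining from left: [37]. Merged: [3, 5, 6, 14, 19, 20, 27, 29, 31, 36, 37]

Final merged array: [3, 5, 6, 14, 19, 20, 27, 29, 31, 36, 37]
Total comparisons: 10

The merged array is [3, 5, 6, 14, 19, 20, 27, 29, 31, 36, 37], requiring 10 comparisons. The merge step runs in O(n) time where n is the total number of elements.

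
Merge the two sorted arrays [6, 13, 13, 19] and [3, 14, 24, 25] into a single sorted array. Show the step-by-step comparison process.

Merging process:

Compare 6 vs 3: take 3 from right. Merged: [3]
Compare 6 vs 14: take 6 from left. Merged: [3, 6]
Compare 13 vs 14: take 13 from left. Merged: [3, 6, 13]
Compare 13 vs 14: take 13 from left. Merged: [3, 6, 13, 13]
Compare 19 vs 14: take 14 from right. Merged: [3, 6, 13, 13, 14]
Compare 19 vs 24: take 19 from left. Merged: [3, 6, 13, 13, 14, 19]
Append remaining from right: [24, 25]. Merged: [3, 6, 13, 13, 14, 19, 24, 25]

Final merged array: [3, 6, 13, 13, 14, 19, 24, 25]
Total comparisons: 6

The merged array is [3, 6, 13, 13, 14, 19, 24, 25], requiring 6 comparisons. The merge step runs in O(n) time where n is the total number of elements.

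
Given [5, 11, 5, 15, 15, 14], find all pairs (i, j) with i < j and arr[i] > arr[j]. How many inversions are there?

Finding inversions in [5, 11, 5, 15, 15, 14]:

(1, 2): arr[1]=11 > arr[2]=5
(3, 5): arr[3]=15 > arr[5]=14
(4, 5): arr[4]=15 > arr[5]=14

Total inversions: 3

The array has 3 inversion(s): (1,2), (3,5), (4,5). Each pair (i,j) satisfies i < j and arr[i] > arr[j].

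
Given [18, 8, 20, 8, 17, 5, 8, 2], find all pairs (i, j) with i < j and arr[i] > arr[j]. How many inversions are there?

Finding inversions in [18, 8, 20, 8, 17, 5, 8, 2]:

(0, 1): arr[0]=18 > arr[1]=8
(0, 3): arr[0]=18 > arr[3]=8
(0, 4): arr[0]=18 > arr[4]=17
(0, 5): arr[0]=18 > arr[5]=5
(0, 6): arr[0]=18 > arr[6]=8
(0, 7): arr[0]=18 > arr[7]=2
(1, 5): arr[1]=8 > arr[5]=5
(1, 7): arr[1]=8 > arr[7]=2
(2, 3): arr[2]=20 > arr[3]=8
(2, 4): arr[2]=20 > arr[4]=17
(2, 5): arr[2]=20 > arr[5]=5
(2, 6): arr[2]=20 > arr[6]=8
(2, 7): arr[2]=20 > arr[7]=2
(3, 5): arr[3]=8 > arr[5]=5
(3, 7): arr[3]=8 > arr[7]=2
(4, 5): arr[4]=17 > arr[5]=5
(4, 6): arr[4]=17 > arr[6]=8
(4, 7): arr[4]=17 > arr[7]=2
(5, 7): arr[5]=5 > arr[7]=2
(6, 7): arr[6]=8 > arr[7]=2

Total inversions: 20

The array has 20 inversion(s): (0,1), (0,3), (0,4), (0,5), (0,6), (0,7), (1,5), (1,7), (2,3), (2,4), (2,5), (2,6), (2,7), (3,5), (3,7), (4,5), (4,6), (4,7), (5,7), (6,7). Each pair (i,j) satisfies i < j and arr[i] > arr[j].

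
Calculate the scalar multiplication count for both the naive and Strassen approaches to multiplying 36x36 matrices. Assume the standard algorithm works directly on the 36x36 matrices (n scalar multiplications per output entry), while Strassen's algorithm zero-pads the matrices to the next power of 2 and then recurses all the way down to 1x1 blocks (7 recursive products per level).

Matrix multiplication for 36x36 matrices:

Strassen's algorithm requires power-of-2 dimensions. Pad 36x36 to 64x64 (next power of 2).

Standard algorithm: 36^3 = 46656 multiplications
Strassen's algorithm: 7^(log2(64)) = 7^6 = 117649 multiplications
Difference: 46656 - 117649 = -70993 (Strassen uses MORE here due to padding overhead — for small or just-over-power-of-2 n, padding can outweigh the per-level savings)

Standard: 46656 multiplications (36^3). Strassen: 117649 multiplications (7^6, after padding to 64x64). Strassen reduces 8 recursive multiplications to 7 at each level.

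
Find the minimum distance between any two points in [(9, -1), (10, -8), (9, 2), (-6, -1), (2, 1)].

Computing all pairwise distances among 5 points:

d((9, -1), (10, -8)) = 7.0711
d((9, -1), (9, 2)) = 3.0 <-- minimum
d((9, -1), (-6, -1)) = 15.0
d((9, -1), (2, 1)) = 7.2801
d((10, -8), (9, 2)) = 10.0499
d((10, -8), (-6, -1)) = 17.4642
d((10, -8), (2, 1)) = 12.0416
d((9, 2), (-6, -1)) = 15.2971
d((9, 2), (2, 1)) = 7.0711
d((-6, -1), (2, 1)) = 8.2462

Closest pair: (9, -1) and (9, 2) with distance 3.0

The closest pair is (9, -1) and (9, 2) with Euclidean distance 3.0. For 5 points, brute-force pairwise comparison is shown above. For large n, the divide-and-conquer algorithm (sort by x, recurse on halves, check the dividing strip) achieves O(n log n).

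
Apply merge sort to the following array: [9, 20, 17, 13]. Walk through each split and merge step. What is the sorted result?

Merge sort trace:

Split: [9, 20, 17, 13] -> [9, 20] and [17, 13]
  Split: [9, 20] -> [9] and [20]
  Merge: [9] + [20] -> [9, 20]
  Split: [17, 13] -> [17] and [13]
  Merge: [17] + [13] -> [13, 17]
Merge: [9, 20] + [13, 17] -> [9, 13, 17, 20]

Final sorted array: [9, 13, 17, 20]

The merge sort proceeds by recursively splitting the array and merging sorted halves.
After all merges, the sorted array is [9, 13, 17, 20].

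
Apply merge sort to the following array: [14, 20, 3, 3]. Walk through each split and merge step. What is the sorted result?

Merge sort trace:

Split: [14, 20, 3, 3] -> [14, 20] and [3, 3]
  Split: [14, 20] -> [14] and [20]
  Merge: [14] + [20] -> [14, 20]
  Split: [3, 3] -> [3] and [3]
  Merge: [3] + [3] -> [3, 3]
Merge: [14, 20] + [3, 3] -> [3, 3, 14, 20]

Final sorted array: [3, 3, 14, 20]

The merge sort proceeds by recursively splitting the array and merging sorted halves.
After all merges, the sorted array is [3, 3, 14, 20].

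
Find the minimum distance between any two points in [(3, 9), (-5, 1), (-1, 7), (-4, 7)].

Computing all pairwise distances among 4 points:

d((3, 9), (-5, 1)) = 11.3137
d((3, 9), (-1, 7)) = 4.4721
d((3, 9), (-4, 7)) = 7.2801
d((-5, 1), (-1, 7)) = 7.2111
d((-5, 1), (-4, 7)) = 6.0828
d((-1, 7), (-4, 7)) = 3.0 <-- minimum

Closest pair: (-1, 7) and (-4, 7) with distance 3.0

The closest pair is (-1, 7) and (-4, 7) with Euclidean distance 3.0. For 4 points, brute-force pairwise comparison is shown above. For large n, the divide-and-conquer algorithm (sort by x, recurse on halves, check the dividing strip) achieves O(n log n).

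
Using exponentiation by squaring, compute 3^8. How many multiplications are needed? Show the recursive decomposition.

Computing 3^8 by squaring (build up from 3^1; each line after the first costs one multiplication):

3^1 = 3
3^2 = (3^1)^2 = 3^2 = 9
3^4 = (3^2)^2 = 9^2 = 81
3^8 = (3^4)^2 = 81^2 = 6561

Result: 6561
Multiplications needed: 3 (3 lines after 3^1)

3^8 = 6561. Using exponentiation by squaring, this requires 3 multiplications. The key idea: if the exponent is even, square the half-power; if odd, multiply by the base once.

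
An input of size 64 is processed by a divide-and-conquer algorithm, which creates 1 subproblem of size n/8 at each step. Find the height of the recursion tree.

For divide and conquer with division factor 8:

Problem sizes at each level:
Level 0: 64
Level 1: 8
Level 2: 1

The root is level 0 and the size-1 base case is level 2 (the tree spans levels 0 through 2, i.e. 3 levels counting the root), so the depth is the number of divisions: log_8(64) = 2

The recursion tree depth is log_8(64) = 2. At each level, the problem size is divided by 8, so it takes 2 divisions to reduce to a base case of size 1. The algorithm makes 1 recursive call at each level.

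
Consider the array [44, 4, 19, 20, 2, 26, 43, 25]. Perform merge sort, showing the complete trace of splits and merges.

Merge sort trace:

Split: [44, 4, 19, 20, 2, 26, 43, 25] -> [44, 4, 19, 20] and [2, 26, 43, 25]
  Split: [44, 4, 19, 20] -> [44, 4] and [19, 20]
    Split: [44, 4] -> [44] and [4]
    Merge: [44] + [4] -> [4, 44]
    Split: [19, 20] -> [19] and [20]
    Merge: [19] + [20] -> [19, 20]
  Merge: [4, 44] + [19, 20] -> [4, 19, 20, 44]
  Split: [2, 26, 43, 25] -> [2, 26] and [43, 25]
    Split: [2, 26] -> [2] and [26]
    Merge: [2] + [26] -> [2, 26]
    Split: [43, 25] -> [43] and [25]
    Merge: [43] + [25] -> [25, 43]
  Merge: [2, 26] + [25, 43] -> [2, 25, 26, 43]
Merge: [4, 19, 20, 44] + [2, 25, 26, 43] -> [2, 4, 19, 20, 25, 26, 43, 44]

Final sorted array: [2, 4, 19, 20, 25, 26, 43, 44]

The merge sort proceeds by recursively splitting the array and merging sorted halves.
After all merges, the sorted array is [2, 4, 19, 20, 25, 26, 43, 44].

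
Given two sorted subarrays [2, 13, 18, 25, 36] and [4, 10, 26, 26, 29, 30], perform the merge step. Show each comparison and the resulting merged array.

Merging process:

Compare 2 vs 4: take 2 from left. Merged: [2]
Compare 13 vs 4: take 4 from right. Merged: [2, 4]
Compare 13 vs 10: take 10 from right. Merged: [2, 4, 10]
Compare 13 vs 26: take 13 from left. Merged: [2, 4, 10, 13]
Compare 18 vs 26: take 18 from left. Merged: [2, 4, 10, 13, 18]
Compare 25 vs 26: take 25 from left. Merged: [2, 4, 10, 13, 18, 25]
Compare 36 vs 26: take 26 from right. Merged: [2, 4, 10, 13, 18, 25, 26]
Compare 36 vs 26: take 26 from right. Merged: [2, 4, 10, 13, 18, 25, 26, 26]
Compare 36 vs 29: take 29 from right. Merged: [2, 4, 10, 13, 18, 25, 26, 26, 29]
Compare 36 vs 30: take 30 from right. Merged: [2, 4, 10, 13, 18, 25, 26, 26, 29, 30]
Append remaining from left: [36]. Merged: [2, 4, 10, 13, 18, 25, 26, 26, 29, 30, 36]

Final merged array: [2, 4, 10, 13, 18, 25, 26, 26, 29, 30, 36]
Total comparisons: 10

The merged array is [2, 4, 10, 13, 18, 25, 26, 26, 29, 30, 36], requiring 10 comparisons. The merge step runs in O(n) time where n is the total number of elements.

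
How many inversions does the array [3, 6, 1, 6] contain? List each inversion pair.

Finding inversions in [3, 6, 1, 6]:

(0, 2): arr[0]=3 > arr[2]=1
(1, 2): arr[1]=6 > arr[2]=1

Total inversions: 2

The array has 2 inversion(s): (0,2), (1,2). Each pair (i,j) satisfies i < j and arr[i] > arr[j].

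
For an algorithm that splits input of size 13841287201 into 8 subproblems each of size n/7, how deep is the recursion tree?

For divide and conquer with division factor 7:

Problem sizes at each level:
Level 0: 13841287201
Level 1: 1977326743
Level 2: 282475249
Level 3: 40353607
Level 4: 5764801
Level 5: 823543
Level 6: 117649
Level 7: 16807
Level 8: 2401
Level 9: 343
Level 10: 49
Level 11: 7
Level 12: 1

The root is level 0 and the size-1 base case is level 12 (the tree spans levels 0 through 12, i.e. 13 levels counting the root), so the depth is the number of divisions: log_7(13841287201) = 12

The recursion tree depth is log_7(13841287201) = 12. At each level, the problem size is divided by 7, so it takes 12 divisions to reduce to a base case of size 1. The algorithm makes 8 recursive calls at each level.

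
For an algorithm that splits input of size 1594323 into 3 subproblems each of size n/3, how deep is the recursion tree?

For divide and conquer with division factor 3:

Problem sizes at each level:
Level 0: 1594323
Level 1: 531441
Level 2: 177147
Level 3: 59049
Level 4: 19683
Level 5: 6561
Level 6: 2187
Level 7: 729
Level 8: 243
Level 9: 81
Level 10: 27
Level 11: 9
Level 12: 3
Level 13: 1

The root is level 0 and the size-1 base case is level 13 (the tree spans levels 0 through 13, i.e. 14 levels counting the root), so the depth is the number of divisions: log_3(1594323) = 13

The recursion tree depth is log_3(1594323) = 13. At each level, the problem size is divided by 3, so it takes 13 divisions to reduce to a base case of size 1. The algorithm makes 3 recursive calls at each level.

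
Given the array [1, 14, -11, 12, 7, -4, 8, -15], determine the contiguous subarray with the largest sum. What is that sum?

Using Kadane's algorithm on [1, 14, -11, 12, 7, -4, 8, -15]:

Scanning through the array:
Position 1 (value 14): max_ending_here = 15, max_so_far = 15
Position 2 (value -11): max_ending_here = 4, max_so_far = 15
Position 3 (value 12): max_ending_here = 16, max_so_far = 16
Position 4 (value 7): max_ending_here = 23, max_so_far = 23
Position 5 (value -4): max_ending_here = 19, max_so_far = 23
Position 6 (value 8): max_ending_here = 27, max_so_far = 27
Position 7 (value -15): max_ending_here = 12, max_so_far = 27

Maximum subarray: [1, 14, -11, 12, 7, -4, 8]
Maximum sum: 27

The maximum subarray is [1, 14, -11, 12, 7, -4, 8] with sum 27. This subarray runs from index 0 to index 6.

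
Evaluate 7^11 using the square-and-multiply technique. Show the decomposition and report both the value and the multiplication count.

Computing 7^11 by squaring (build up from 7^1; each line after the first costs one multiplication):

7^1 = 7
7^2 = (7^1)^2 = 7^2 = 49
7^4 = (7^2)^2 = 49^2 = 2401
7^5 = 7 * 7^4 = 7 * 2401 = 16807
7^10 = (7^5)^2 = 16807^2 = 282475249
7^11 = 7 * 7^10 = 7 * 282475249 = 1977326743

Result: 1977326743
Multiplications needed: 5 (5 lines after 7^1)

7^11 = 1977326743. Using exponentiation by squaring, this requires 5 multiplications. The key idea: if the exponent is even, square the half-power; if odd, multiply by the base once.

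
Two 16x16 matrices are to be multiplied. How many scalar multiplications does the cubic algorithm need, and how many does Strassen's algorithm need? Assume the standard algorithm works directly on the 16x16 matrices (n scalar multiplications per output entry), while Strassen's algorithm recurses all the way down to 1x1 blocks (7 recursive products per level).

Matrix multiplication for 16x16 matrices:

Standard algorithm: 16^3 = 4096 multiplications
Strassen's algorithm: 7^(log2(16)) = 7^4 = 2401 multiplications
Savings: 4096 - 2401 = 1695 multiplications

Standard: 4096 multiplications (16^3). Strassen: 2401 multiplications (7^4). Strassen reduces 8 recursive multiplications to 7 at each level.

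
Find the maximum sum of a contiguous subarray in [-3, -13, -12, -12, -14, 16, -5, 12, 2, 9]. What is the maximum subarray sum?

Using Kadane's algorithm on [-3, -13, -12, -12, -14, 16, -5, 12, 2, 9]:

Scanning through the array:
Position 1 (value -13): max_ending_here = -13, max_so_far = -3
Position 2 (value -12): max_ending_here = -12, max_so_far = -3
Position 3 (value -12): max_ending_here = -12, max_so_far = -3
Position 4 (value -14): max_ending_here = -14, max_so_far = -3
Position 5 (value 16): max_ending_here = 16, max_so_far = 16
Position 6 (value -5): max_ending_here = 11, max_so_far = 16
Position 7 (value 12): max_ending_here = 23, max_so_far = 23
Position 8 (value 2): max_ending_here = 25, max_so_far = 25
Position 9 (value 9): max_ending_here = 34, max_so_far = 34

Maximum subarray: [16, -5, 12, 2, 9]
Maximum sum: 34

The maximum subarray is [16, -5, 12, 2, 9] with sum 34. This subarray runs from index 5 to index 9.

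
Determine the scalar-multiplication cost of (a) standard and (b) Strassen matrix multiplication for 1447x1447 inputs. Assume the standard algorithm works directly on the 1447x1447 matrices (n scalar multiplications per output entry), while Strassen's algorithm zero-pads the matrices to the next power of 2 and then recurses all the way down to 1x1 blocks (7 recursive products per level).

Matrix multiplication for 1447x1447 matrices:

Strassen's algorithm requires power-of-2 dimensions. Pad 1447x1447 to 2048x2048 (next power of 2).

Standard algorithm: 1447^3 = 3029741623 multiplications
Strassen's algorithm: 7^(log2(2048)) = 7^11 = 1977326743 multiplications
Savings: 3029741623 - 1977326743 = 1052414880 multiplications

Standard: 3029741623 multiplications (1447^3). Strassen: 1977326743 multiplications (7^11, after padding to 2048x2048). Strassen reduces 8 recursive multiplications to 7 at each level.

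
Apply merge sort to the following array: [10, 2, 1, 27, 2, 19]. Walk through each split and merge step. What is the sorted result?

Merge sort trace:

Split: [10, 2, 1, 27, 2, 19] -> [10, 2, 1] and [27, 2, 19]
  Split: [10, 2, 1] -> [10] and [2, 1]
    Split: [2, 1] -> [2] and [1]
    Merge: [2] + [1] -> [1, 2]
  Merge: [10] + [1, 2] -> [1, 2, 10]
  Split: [27, 2, 19] -> [27] and [2, 19]
    Split: [2, 19] -> [2] and [19]
    Merge: [2] + [19] -> [2, 19]
  Merge: [27] + [2, 19] -> [2, 19, 27]
Merge: [1, 2, 10] + [2, 19, 27] -> [1, 2, 2, 10, 19, 27]

Final sorted array: [1, 2, 2, 10, 19, 27]

The merge sort proceeds by recursively splitting the array and merging sorted halves.
After all merges, the sorted array is [1, 2, 2, 10, 19, 27].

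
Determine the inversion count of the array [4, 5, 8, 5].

Finding inversions in [4, 5, 8, 5]:

(2, 3): arr[2]=8 > arr[3]=5

Total inversions: 1

The array has 1 inversion(s): (2,3). Each pair (i,j) satisfies i < j and arr[i] > arr[j].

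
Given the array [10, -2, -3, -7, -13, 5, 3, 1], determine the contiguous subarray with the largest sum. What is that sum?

Using Kadane's algorithm on [10, -2, -3, -7, -13, 5, 3, 1]:

Scanning through the array:
Position 1 (value -2): max_ending_here = 8, max_so_far = 10
Position 2 (value -3): max_ending_here = 5, max_so_far = 10
Position 3 (value -7): max_ending_here = -2, max_so_far = 10
Position 4 (value -13): max_ending_here = -13, max_so_far = 10
Position 5 (value 5): max_ending_here = 5, max_so_far = 10
Position 6 (value 3): max_ending_here = 8, max_so_far = 10
Position 7 (value 1): max_ending_here = 9, max_so_far = 10

Maximum subarray: [10]
Maximum sum: 10

The maximum subarray is [10] with sum 10. This subarray runs from index 0 to index 0.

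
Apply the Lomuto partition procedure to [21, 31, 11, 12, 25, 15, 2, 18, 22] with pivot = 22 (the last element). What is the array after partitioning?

Lomuto partition with pivot = 22:

Initial array: [21, 31, 11, 12, 25, 15, 2, 18, 22]

arr[0]=21 <= 22: swap with position 0, array becomes [21, 31, 11, 12, 25, 15, 2, 18, 22]
arr[1]=31 > 22: no swap
arr[2]=11 <= 22: swap with position 1, array becomes [21, 11, 31, 12, 25, 15, 2, 18, 22]
arr[3]=12 <= 22: swap with position 2, array becomes [21, 11, 12, 31, 25, 15, 2, 18, 22]
arr[4]=25 > 22: no swap
arr[5]=15 <= 22: swap with position 3, array becomes [21, 11, 12, 15, 25, 31, 2, 18, 22]
arr[6]=2 <= 22: swap with position 4, array becomes [21, 11, 12, 15, 2, 31, 25, 18, 22]
arr[7]=18 <= 22: swap with position 5, array becomes [21, 11, 12, 15, 2, 18, 25, 31, 22]

Place pivot at position 6: [21, 11, 12, 15, 2, 18, 22, 31, 25]
Pivot position: 6

After partitioning with pivot 22, the array becomes [21, 11, 12, 15, 2, 18, 22, 31, 25]. The pivot is placed at index 6. All elements to the left of the pivot are <= 22, and all elements to the right are > 22.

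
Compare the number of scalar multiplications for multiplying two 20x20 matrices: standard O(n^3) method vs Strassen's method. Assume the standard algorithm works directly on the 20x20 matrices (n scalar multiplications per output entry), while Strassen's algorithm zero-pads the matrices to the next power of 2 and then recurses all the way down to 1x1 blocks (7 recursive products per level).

Matrix multiplication for 20x20 matrices:

Strassen's algorithm requires power-of-2 dimensions. Pad 20x20 to 32x32 (next power of 2).

Standard algorithm: 20^3 = 8000 multiplications
Strassen's algorithm: 7^(log2(32)) = 7^5 = 16807 multiplications
Difference: 8000 - 16807 = -8807 (Strassen uses MORE here due to padding overhead — for small or just-over-power-of-2 n, padding can outweigh the per-level savings)

Standard: 8000 multiplications (20^3). Strassen: 16807 multiplications (7^5, after padding to 32x32). Strassen reduces 8 recursive multiplications to 7 at each level.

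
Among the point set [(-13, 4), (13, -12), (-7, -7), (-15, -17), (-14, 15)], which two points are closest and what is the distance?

Computing all pairwise distances among 5 points:

d((-13, 4), (13, -12)) = 30.5287
d((-13, 4), (-7, -7)) = 12.53
d((-13, 4), (-15, -17)) = 21.095
d((-13, 4), (-14, 15)) = 11.0454 <-- minimum
d((13, -12), (-7, -7)) = 20.6155
d((13, -12), (-15, -17)) = 28.4429
d((13, -12), (-14, 15)) = 38.1838
d((-7, -7), (-15, -17)) = 12.8062
d((-7, -7), (-14, 15)) = 23.0868
d((-15, -17), (-14, 15)) = 32.0156

Closest pair: (-13, 4) and (-14, 15) with distance 11.0454

The closest pair is (-13, 4) and (-14, 15) with Euclidean distance 11.0454. For 5 points, brute-force pairwise comparison is shown above. For large n, the divide-and-conquer algorithm (sort by x, recurse on halves, check the dividing strip) achieves O(n log n).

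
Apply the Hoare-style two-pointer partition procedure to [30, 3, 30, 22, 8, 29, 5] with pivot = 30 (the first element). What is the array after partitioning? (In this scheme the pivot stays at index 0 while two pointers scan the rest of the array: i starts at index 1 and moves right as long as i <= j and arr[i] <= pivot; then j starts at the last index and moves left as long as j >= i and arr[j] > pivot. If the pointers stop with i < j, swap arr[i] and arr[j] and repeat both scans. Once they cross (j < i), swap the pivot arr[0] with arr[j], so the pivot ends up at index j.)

Hoare-style two-pointer partition with pivot = 30:

Initial array: [30, 3, 30, 22, 8, 29, 5]

Pointers start at i = 1, j = 6.
i ends at 7, j ends at 6: the pointers have crossed (j < i), so scanning stops.

Swap pivot arr[0] with arr[6] to place pivot at position 6: [5, 3, 30, 22, 8, 29, 30]
Pivot position: 6

After partitioning with pivot 30, the array becomes [5, 3, 30, 22, 8, 29, 30]. The pivot is placed at index 6. All elements to the left of the pivot are <= 30, and all elements to the right are > 30.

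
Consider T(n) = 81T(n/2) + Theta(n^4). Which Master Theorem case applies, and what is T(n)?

Master Theorem for T(n) = 81T(n/2) + O(n^4):

a = 81, b = 2, c = 4
log_b(a) = log_2(81) = 6.3399

Case 1: c = 4 < log_2(81) = 6.3399
T(n) = O(n^(log_2 81))

For T(n) = 81T(n/2) + O(n^4): log_2(81) = 6.3399. This is Case 1 of the Master Theorem (c < log_b(a), work dominated by leaves), giving O(n^(log_2 81)).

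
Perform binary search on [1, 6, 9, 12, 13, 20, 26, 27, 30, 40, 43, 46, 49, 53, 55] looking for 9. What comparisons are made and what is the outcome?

Binary search for 9 in [1, 6, 9, 12, 13, 20, 26, 27, 30, 40, 43, 46, 49, 53, 55]:

lo=0, hi=14, mid=7, arr[mid]=27 -> 27 > 9, search left half
lo=0, hi=6, mid=3, arr[mid]=12 -> 12 > 9, search left half
lo=0, hi=2, mid=1, arr[mid]=6 -> 6 < 9, search right half
lo=2, hi=2, mid=2, arr[mid]=9 -> Found target at index 2!

Binary search finds 9 at index 2 after 4 comparisons. The search repeatedly halves the search space by comparing with the middle element.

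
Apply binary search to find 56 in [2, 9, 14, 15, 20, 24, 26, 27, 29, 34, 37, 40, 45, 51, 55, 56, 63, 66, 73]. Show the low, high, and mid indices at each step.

Binary search for 56 in [2, 9, 14, 15, 20, 24, 26, 27, 29, 34, 37, 40, 45, 51, 55, 56, 63, 66, 73]:

lo=0, hi=18, mid=9, arr[mid]=34 -> 34 < 56, search right half
lo=10, hi=18, mid=14, arr[mid]=55 -> 55 < 56, search right half
lo=15, hi=18, mid=16, arr[mid]=63 -> 63 > 56, search left half
lo=15, hi=15, mid=15, arr[mid]=56 -> Found target at index 15!

Binary search finds 56 at index 15 after 4 comparisons. The search repeatedly halves the search space by comparing with the middle element.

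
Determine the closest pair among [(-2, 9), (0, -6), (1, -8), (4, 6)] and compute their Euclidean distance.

Computing all pairwise distances among 4 points:

d((-2, 9), (0, -6)) = 15.1327
d((-2, 9), (1, -8)) = 17.2627
d((-2, 9), (4, 6)) = 6.7082
d((0, -6), (1, -8)) = 2.2361 <-- minimum
d((0, -6), (4, 6)) = 12.6491
d((1, -8), (4, 6)) = 14.3178

Closest pair: (0, -6) and (1, -8) with distance 2.2361

The closest pair is (0, -6) and (1, -8) with Euclidean distance 2.2361. For 4 points, brute-force pairwise comparison is shown above. For large n, the divide-and-conquer algorithm (sort by x, recurse on halves, check the dividing strip) achieves O(n log n).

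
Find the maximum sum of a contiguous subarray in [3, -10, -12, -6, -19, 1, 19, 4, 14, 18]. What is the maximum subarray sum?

Using Kadane's algorithm on [3, -10, -12, -6, -19, 1, 19, 4, 14, 18]:

Scanning through the array:
Position 1 (value -10): max_ending_here = -7, max_so_far = 3
Position 2 (value -12): max_ending_here = -12, max_so_far = 3
Position 3 (value -6): max_ending_here = -6, max_so_far = 3
Position 4 (value -19): max_ending_here = -19, max_so_far = 3
Position 5 (value 1): max_ending_here = 1, max_so_far = 3
Position 6 (value 19): max_ending_here = 20, max_so_far = 20
Position 7 (value 4): max_ending_here = 24, max_so_far = 24
Position 8 (value 14): max_ending_here = 38, max_so_far = 38
Position 9 (value 18): max_ending_here = 56, max_so_far = 56

Maximum subarray: [1, 19, 4, 14, 18]
Maximum sum: 56

The maximum subarray is [1, 19, 4, 14, 18] with sum 56. This subarray runs from index 5 to index 9.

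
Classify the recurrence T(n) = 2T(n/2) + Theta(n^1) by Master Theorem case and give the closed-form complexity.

Master Theorem for T(n) = 2T(n/2) + O(n^1):

a = 2, b = 2, c = 1
log_b(a) = log_2(2) = 1.0000

Case 2: c = 1 = log_2(2) = 1.0000
T(n) = O(n^1 log n) = O(n log n)

For T(n) = 2T(n/2) + O(n^1): log_2(2) = 1.0000. This is Case 2 of the Master Theorem (c = log_b(a), equal work at all levels), giving O(n log n).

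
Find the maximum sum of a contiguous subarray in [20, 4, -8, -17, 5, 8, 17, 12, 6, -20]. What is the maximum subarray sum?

Using Kadane's algorithm on [20, 4, -8, -17, 5, 8, 17, 12, 6, -20]:

Scanning through the array:
Position 1 (value 4): max_ending_here = 24, max_so_far = 24
Position 2 (value -8): max_ending_here = 16, max_so_far = 24
Position 3 (value -17): max_ending_here = -1, max_so_far = 24
Position 4 (value 5): max_ending_here = 5, max_so_far = 24
Position 5 (value 8): max_ending_here = 13, max_so_far = 24
Position 6 (value 17): max_ending_here = 30, max_so_far = 30
Position 7 (value 12): max_ending_here = 42, max_so_far = 42
Position 8 (value 6): max_ending_here = 48, max_so_far = 48
Position 9 (value -20): max_ending_here = 28, max_so_far = 48

Maximum subarray: [5, 8, 17, 12, 6]
Maximum sum: 48

The maximum subarray is [5, 8, 17, 12, 6] with sum 48. This subarray runs from index 4 to index 8.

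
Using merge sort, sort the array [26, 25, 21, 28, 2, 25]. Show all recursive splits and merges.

Merge sort trace:

Split: [26, 25, 21, 28, 2, 25] -> [26, 25, 21] and [28, 2, 25]
  Split: [26, 25, 21] -> [26] and [25, 21]
    Split: [25, 21] -> [25] and [21]
    Merge: [25] + [21] -> [21, 25]
  Merge: [26] + [21, 25] -> [21, 25, 26]
  Split: [28, 2, 25] -> [28] and [2, 25]
    Split: [2, 25] -> [2] and [25]
    Merge: [2] + [25] -> [2, 25]
  Merge: [28] + [2, 25] -> [2, 25, 28]
Merge: [21, 25, 26] + [2, 25, 28] -> [2, 21, 25, 25, 26, 28]

Final sorted array: [2, 21, 25, 25, 26, 28]

The merge sort proceeds by recursively splitting the array and merging sorted halves.
After all merges, the sorted array is [2, 21, 25, 25, 26, 28].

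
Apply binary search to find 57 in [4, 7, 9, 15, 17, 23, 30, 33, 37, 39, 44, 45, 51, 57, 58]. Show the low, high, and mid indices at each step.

Binary search for 57 in [4, 7, 9, 15, 17, 23, 30, 33, 37, 39, 44, 45, 51, 57, 58]:

lo=0, hi=14, mid=7, arr[mid]=33 -> 33 < 57, search right half
lo=8, hi=14, mid=11, arr[mid]=45 -> 45 < 57, search right half
lo=12, hi=14, mid=13, arr[mid]=57 -> Found target at index 13!

Binary search finds 57 at index 13 after 3 comparisons. The search repeatedly halves the search space by comparing with the middle element.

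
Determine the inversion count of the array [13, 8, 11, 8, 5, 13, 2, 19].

Finding inversions in [13, 8, 11, 8, 5, 13, 2, 19]:

(0, 1): arr[0]=13 > arr[1]=8
(0, 2): arr[0]=13 > arr[2]=11
(0, 3): arr[0]=13 > arr[3]=8
(0, 4): arr[0]=13 > arr[4]=5
(0, 6): arr[0]=13 > arr[6]=2
(1, 4): arr[1]=8 > arr[4]=5
(1, 6): arr[1]=8 > arr[6]=2
(2, 3): arr[2]=11 > arr[3]=8
(2, 4): arr[2]=11 > arr[4]=5
(2, 6): arr[2]=11 > arr[6]=2
(3, 4): arr[3]=8 > arr[4]=5
(3, 6): arr[3]=8 > arr[6]=2
(4, 6): arr[4]=5 > arr[6]=2
(5, 6): arr[5]=13 > arr[6]=2

Total inversions: 14

The array has 14 inversion(s): (0,1), (0,2), (0,3), (0,4), (0,6), (1,4), (1,6), (2,3), (2,4), (2,6), (3,4), (3,6), (4,6), (5,6). Each pair (i,j) satisfies i < j and arr[i] > arr[j].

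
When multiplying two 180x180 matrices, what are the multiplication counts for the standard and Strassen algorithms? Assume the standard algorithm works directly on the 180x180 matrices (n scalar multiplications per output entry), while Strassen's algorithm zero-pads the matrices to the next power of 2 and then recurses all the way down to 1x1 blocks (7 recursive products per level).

Matrix multiplication for 180x180 matrices:

Strassen's algorithm requires power-of-2 dimensions. Pad 180x180 to 256x256 (next power of 2).

Standard algorithm: 180^3 = 5832000 multiplications
Strassen's algorithm: 7^(log2(256)) = 7^8 = 5764801 multiplications
Savings: 5832000 - 5764801 = 67199 multiplications

Standard: 5832000 multiplications (180^3). Strassen: 5764801 multiplications (7^8, after padding to 256x256). Strassen reduces 8 recursive multiplications to 7 at each level.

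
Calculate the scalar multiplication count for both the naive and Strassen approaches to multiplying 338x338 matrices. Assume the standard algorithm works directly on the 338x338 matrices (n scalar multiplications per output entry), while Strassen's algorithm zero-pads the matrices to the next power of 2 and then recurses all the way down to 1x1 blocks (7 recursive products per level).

Matrix multiplication for 338x338 matrices:

Strassen's algorithm requires power-of-2 dimensions. Pad 338x338 to 512x512 (next power of 2).

Standard algorithm: 338^3 = 38614472 multiplications
Strassen's algorithm: 7^(log2(512)) = 7^9 = 40353607 multiplications
Difference: 38614472 - 40353607 = -1739135 (Strassen uses MORE here due to padding overhead — for small or just-over-power-of-2 n, padding can outweigh the per-level savings)

Standard: 38614472 multiplications (338^3). Strassen: 40353607 multiplications (7^9, after padding to 512x512). Strassen reduces 8 recursive multiplications to 7 at each level.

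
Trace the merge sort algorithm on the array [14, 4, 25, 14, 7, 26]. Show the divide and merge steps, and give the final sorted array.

Merge sort trace:

Split: [14, 4, 25, 14, 7, 26] -> [14, 4, 25] and [14, 7, 26]
  Split: [14, 4, 25] -> [14] and [4, 25]
    Split: [4, 25] -> [4] and [25]
    Merge: [4] + [25] -> [4, 25]
  Merge: [14] + [4, 25] -> [4, 14, 25]
  Split: [14, 7, 26] -> [14] and [7, 26]
    Split: [7, 26] -> [7] and [26]
    Merge: [7] + [26] -> [7, 26]
  Merge: [14] + [7, 26] -> [7, 14, 26]
Merge: [4, 14, 25] + [7, 14, 26] -> [4, 7, 14, 14, 25, 26]

Final sorted array: [4, 7, 14, 14, 25, 26]

The merge sort proceeds by recursively splitting the array and merging sorted halves.
After all merges, the sorted array is [4, 7, 14, 14, 25, 26].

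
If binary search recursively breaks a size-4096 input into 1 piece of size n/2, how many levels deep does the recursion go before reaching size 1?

For divide and conquer with division factor 2:

Problem sizes at each level:
Level 0: 4096
Level 1: 2048
Level 2: 1024
Level 3: 512
Level 4: 256
Level 5: 128
Level 6: 64
Level 7: 32
Level 8: 16
Level 9: 8
Level 10: 4
Level 11: 2
Level 12: 1

The root is level 0 and the size-1 base case is level 12 (the tree spans levels 0 through 12, i.e. 13 levels counting the root), so the depth is the number of divisions: log_2(4096) = 12

The recursion tree depth is log_2(4096) = 12. At each level, the problem size is divided by 2, so it takes 12 divisions to reduce to a base case of size 1. The algorithm makes 1 recursive call at each level.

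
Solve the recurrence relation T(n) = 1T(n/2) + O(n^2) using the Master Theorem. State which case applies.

Master Theorem for T(n) = 1T(n/2) + O(n^2):

a = 1, b = 2, c = 2
log_b(a) = log_2(1) = 0.0000

Case 3: c = 2 > log_2(1) = 0.0000
T(n) = O(n^2) = O(n^2)

For T(n) = 1T(n/2) + O(n^2): log_2(1) = 0.0000. This is Case 3 of the Master Theorem (c > log_b(a), work dominated by root), giving O(n^2).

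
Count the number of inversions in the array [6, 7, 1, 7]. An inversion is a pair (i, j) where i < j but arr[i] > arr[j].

Finding inversions in [6, 7, 1, 7]:

(0, 2): arr[0]=6 > arr[2]=1
(1, 2): arr[1]=7 > arr[2]=1

Total inversions: 2

The array has 2 inversion(s): (0,2), (1,2). Each pair (i,j) satisfies i < j and arr[i] > arr[j].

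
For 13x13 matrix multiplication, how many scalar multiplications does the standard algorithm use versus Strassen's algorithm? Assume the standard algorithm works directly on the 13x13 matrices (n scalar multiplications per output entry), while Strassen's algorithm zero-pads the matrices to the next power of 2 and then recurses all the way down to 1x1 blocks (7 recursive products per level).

Matrix multiplication for 13x13 matrices:

Strassen's algorithm requires power-of-2 dimensions. Pad 13x13 to 16x16 (next power of 2).

Standard algorithm: 13^3 = 2197 multiplications
Strassen's algorithm: 7^(log2(16)) = 7^4 = 2401 multiplications
Difference: 2197 - 2401 = -204 (Strassen uses MORE here due to padding overhead — for small or just-over-power-of-2 n, padding can outweigh the per-level savings)

Standard: 2197 multiplications (13^3). Strassen: 2401 multiplications (7^4, after padding to 16x16). Strassen reduces 8 recursive multiplications to 7 at each level.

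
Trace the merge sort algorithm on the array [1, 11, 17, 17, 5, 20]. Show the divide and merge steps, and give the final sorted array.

Merge sort trace:

Split: [1, 11, 17, 17, 5, 20] -> [1, 11, 17] and [17, 5, 20]
  Split: [1, 11, 17] -> [1] and [11, 17]
    Split: [11, 17] -> [11] and [17]
    Merge: [11] + [17] -> [11, 17]
  Merge: [1] + [11, 17] -> [1, 11, 17]
  Split: [17, 5, 20] -> [17] and [5, 20]
    Split: [5, 20] -> [5] and [20]
    Merge: [5] + [20] -> [5, 20]
  Merge: [17] + [5, 20] -> [5, 17, 20]
Merge: [1, 11, 17] + [5, 17, 20] -> [1, 5, 11, 17, 17, 20]

Final sorted array: [1, 5, 11, 17, 17, 20]

The merge sort proceeds by recursively splitting the array and merging sorted halves.
After all merges, the sorted array is [1, 5, 11, 17, 17, 20].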